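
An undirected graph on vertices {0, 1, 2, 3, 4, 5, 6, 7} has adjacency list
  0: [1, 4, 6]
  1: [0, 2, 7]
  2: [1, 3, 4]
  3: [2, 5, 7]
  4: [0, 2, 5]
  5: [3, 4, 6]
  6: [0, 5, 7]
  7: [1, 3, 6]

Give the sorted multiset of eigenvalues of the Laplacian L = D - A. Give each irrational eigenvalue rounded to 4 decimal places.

[0, 2, 2, 2, 4, 4, 4, 6]

Reading degrees in the order [0, 1, 2, 3, 4, 5, 6, 7] gives [3, 3, 3, 3, 3, 3, 3, 3]; set D = diag(3, 3, 3, 3, 3, 3, 3, 3) and form L = D - A. L is symmetric positive semidefinite, so every eigenvalue is real and nonnegative. The largest eigenvalue, 6, is at most the vertex count 8. The eigenvalues sum to 24, which equals trace(L) = 2|E|.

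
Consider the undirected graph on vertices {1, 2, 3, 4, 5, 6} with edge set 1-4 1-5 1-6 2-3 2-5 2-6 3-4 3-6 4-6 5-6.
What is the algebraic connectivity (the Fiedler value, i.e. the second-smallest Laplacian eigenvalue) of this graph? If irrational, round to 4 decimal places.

Each diagonal entry of L is the vertex degree and each off-diagonal entry is -1 where an edge is present, 0 otherwise; in the order [1, 2, 3, 4, 5, 6] the diagonal is [3, 3, 3, 3, 3, 5]. The sorted Laplacian eigenvalues are [0, 2.3820, 2.3820, 4.6180, 4.6180, 6]; the algebraic connectivity is the second entry, 2.3820.

2.3820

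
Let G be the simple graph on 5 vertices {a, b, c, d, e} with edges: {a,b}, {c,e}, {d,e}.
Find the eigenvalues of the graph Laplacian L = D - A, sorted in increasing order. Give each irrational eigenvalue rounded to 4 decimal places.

[0, 0, 1, 2, 3]

Each diagonal entry of L is the vertex degree and each off-diagonal entry is -1 where an edge is present, 0 otherwise; in the order [a, b, c, d, e] the diagonal is [1, 1, 1, 1, 2]. The multiplicity of 0 as a Laplacian eigenvalue equals the number of connected components. The 2 zero eigenvalues correspond to the 2 connected components. There are 2 zeros in the spectrum, matching the 2 components. The largest eigenvalue, 3, is at most the vertex count 5.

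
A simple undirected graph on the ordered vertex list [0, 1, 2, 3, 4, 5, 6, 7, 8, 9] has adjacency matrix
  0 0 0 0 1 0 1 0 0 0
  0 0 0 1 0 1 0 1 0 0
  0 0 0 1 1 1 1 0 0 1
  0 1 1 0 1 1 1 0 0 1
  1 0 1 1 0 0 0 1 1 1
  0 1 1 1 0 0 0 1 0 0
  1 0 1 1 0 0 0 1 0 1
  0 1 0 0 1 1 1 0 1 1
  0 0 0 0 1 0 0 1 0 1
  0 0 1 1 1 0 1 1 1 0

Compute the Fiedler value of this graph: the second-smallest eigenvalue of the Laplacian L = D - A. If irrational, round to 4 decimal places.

Each diagonal entry of L is the vertex degree and each off-diagonal entry is -1 where an edge is present, 0 otherwise; in the order [0, 1, 2, 3, 4, 5, 6, 7, 8, 9] the diagonal is [2, 3, 5, 6, 6, 4, 5, 6, 3, 6]. The sorted Laplacian eigenvalues are [0, 1.6805, 2.3388, 3.3080, 4.6041, 5.4320, 6.1642, 6.6556, 7.3252, 8.4914]; the algebraic connectivity is the second entry, 1.6805. The eigenvalues sum to 46, which equals trace(L) = 2|E|.

1.6805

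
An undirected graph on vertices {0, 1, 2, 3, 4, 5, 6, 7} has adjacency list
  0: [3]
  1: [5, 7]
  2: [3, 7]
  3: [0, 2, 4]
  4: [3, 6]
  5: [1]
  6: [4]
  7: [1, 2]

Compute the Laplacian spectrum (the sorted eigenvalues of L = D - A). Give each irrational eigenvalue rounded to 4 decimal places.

[0, 0.1864, 0.5858, 1, 2, 2.4707, 3.4142, 4.3429]

With the vertex order [0, 1, 2, 3, 4, 5, 6, 7], the degrees are [1, 2, 2, 3, 2, 1, 1, 2], giving D = diag(1, 2, 2, 3, 2, 1, 1, 2) and L = D - A. Diagonalising L (or applying a numerical eigensolver to the 8x8 matrix) gives the spectrum above. By the matrix-tree theorem the graph has (1/8) * product of the nonzero eigenvalues = 1 spanning tree.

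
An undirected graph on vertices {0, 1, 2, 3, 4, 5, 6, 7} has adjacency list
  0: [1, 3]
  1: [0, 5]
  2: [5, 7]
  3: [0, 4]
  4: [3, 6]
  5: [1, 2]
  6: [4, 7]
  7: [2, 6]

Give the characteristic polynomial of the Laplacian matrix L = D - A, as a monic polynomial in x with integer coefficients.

Each diagonal entry of L is the vertex degree and each off-diagonal entry is -1 where an edge is present, 0 otherwise; in the order [0, 1, 2, 3, 4, 5, 6, 7] the diagonal is [2, 2, 2, 2, 2, 2, 2, 2]. L has integer entries, so p(x) = det(xI - L) has integer coefficients. Expanding the determinant yields x^8 - 16x^7 + 104x^6 - 352x^5 + 660x^4 - 672x^3 + 336x^2 - 64x. The constant term is 0 because L is singular (the all-ones vector lies in its kernel). The eigenvalues sum to 16, which equals trace(L) = 2|E|. The largest eigenvalue, 4, is at most the vertex count 8.

x^8 - 16x^7 + 104x^6 - 352x^5 + 660x^4 - 672x^3 + 336x^2 - 64x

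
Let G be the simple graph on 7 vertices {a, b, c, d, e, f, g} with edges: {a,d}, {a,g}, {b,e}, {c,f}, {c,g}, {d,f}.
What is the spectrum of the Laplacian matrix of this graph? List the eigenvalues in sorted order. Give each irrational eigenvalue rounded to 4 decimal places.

Each diagonal entry of L is the vertex degree and each off-diagonal entry is -1 where an edge is present, 0 otherwise; in the order [a, b, c, d, e, f, g] the diagonal is [2, 1, 2, 2, 1, 2, 2]. L is symmetric positive semidefinite, so every eigenvalue is real and nonnegative. The 2 zero eigenvalues correspond to the 2 connected components. The eigenvalues sum to 12, which equals trace(L) = 2|E|. There are 2 zeros in the spectrum, matching the 2 components.

[0, 0, 1.3820, 1.3820, 2, 3.6180, 3.6180]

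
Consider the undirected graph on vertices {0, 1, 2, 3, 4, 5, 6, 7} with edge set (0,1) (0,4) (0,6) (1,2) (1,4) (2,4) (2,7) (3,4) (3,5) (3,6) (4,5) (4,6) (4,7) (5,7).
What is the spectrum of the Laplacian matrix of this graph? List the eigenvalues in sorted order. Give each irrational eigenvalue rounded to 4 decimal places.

[0, 1.7530, 1.7530, 3.4450, 3.4450, 4.8019, 4.8019, 8]

Reading degrees in the order [0, 1, 2, 3, 4, 5, 6, 7] gives [3, 3, 3, 3, 7, 3, 3, 3]; set D = diag(3, 3, 3, 3, 7, 3, 3, 3) and form L = D - A. Diagonalising L (or applying a numerical eigensolver to the 8x8 matrix) gives the spectrum above. There is one zero in the spectrum, matching the 1 component.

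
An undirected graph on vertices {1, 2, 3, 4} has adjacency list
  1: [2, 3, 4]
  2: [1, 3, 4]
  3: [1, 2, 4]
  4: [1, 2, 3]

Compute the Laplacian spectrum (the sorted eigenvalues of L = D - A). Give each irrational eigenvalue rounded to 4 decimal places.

[0, 4, 4, 4]

Each diagonal entry of L is the vertex degree and each off-diagonal entry is -1 where an edge is present, 0 otherwise; in the order [1, 2, 3, 4] the diagonal is [3, 3, 3, 3]. L is symmetric positive semidefinite, so every eigenvalue is real and nonnegative.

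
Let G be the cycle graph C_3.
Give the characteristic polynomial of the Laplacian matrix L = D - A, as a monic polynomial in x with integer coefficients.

x^3 - 6x^2 + 9x

The graph has 3 vertices and degree multiset [2, 2, 2]; D is the diagonal matrix of degrees and L = D - A. Computing det(xI - L) by cofactor expansion (or equivalently via sum-over-permutations) gives x^3 - 6x^2 + 9x. The coefficient of x^2 equals -trace(L) = -6, matching the sum of degrees. By the matrix-tree theorem the graph has (1/3) * product of the nonzero eigenvalues = 3 spanning trees. The eigenvalues sum to 6, which equals trace(L) = 2|E|.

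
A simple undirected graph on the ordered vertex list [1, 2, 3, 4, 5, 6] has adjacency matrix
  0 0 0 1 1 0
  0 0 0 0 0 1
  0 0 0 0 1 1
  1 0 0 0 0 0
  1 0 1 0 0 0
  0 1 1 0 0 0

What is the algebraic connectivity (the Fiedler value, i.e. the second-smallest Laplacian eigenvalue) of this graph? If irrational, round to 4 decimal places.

Each diagonal entry of L is the vertex degree and each off-diagonal entry is -1 where an edge is present, 0 otherwise; in the order [1, 2, 3, 4, 5, 6] the diagonal is [2, 1, 2, 1, 2, 2]. Computing the eigenvalues of L and sorting gives [0, 0.2679, 1, 2, 3, 3.7321]. The Fiedler value lambda_2 = 0.2679 is strictly positive, so the graph is connected. By the matrix-tree theorem the graph has (1/6) * product of the nonzero eigenvalues = 1 spanning tree. There is one zero in the spectrum, matching the 1 component.

0.2679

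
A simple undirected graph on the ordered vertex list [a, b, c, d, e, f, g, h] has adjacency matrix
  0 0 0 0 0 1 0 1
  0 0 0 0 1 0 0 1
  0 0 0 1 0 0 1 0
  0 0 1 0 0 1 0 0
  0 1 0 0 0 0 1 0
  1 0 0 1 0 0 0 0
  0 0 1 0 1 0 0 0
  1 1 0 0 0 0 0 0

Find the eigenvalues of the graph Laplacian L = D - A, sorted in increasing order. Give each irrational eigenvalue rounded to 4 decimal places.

[0, 0.5858, 0.5858, 2, 2, 3.4142, 3.4142, 4]

With the vertex order [a, b, c, d, e, f, g, h], the degrees are [2, 2, 2, 2, 2, 2, 2, 2], giving D = diag(2, 2, 2, 2, 2, 2, 2, 2) and L = D - A. Since every row of L sums to 0, the all-ones vector is in the kernel and 0 is an eigenvalue. There is one zero in the spectrum, matching the 1 component. By the matrix-tree theorem the graph has (1/8) * product of the nonzero eigenvalues = 8 spanning trees.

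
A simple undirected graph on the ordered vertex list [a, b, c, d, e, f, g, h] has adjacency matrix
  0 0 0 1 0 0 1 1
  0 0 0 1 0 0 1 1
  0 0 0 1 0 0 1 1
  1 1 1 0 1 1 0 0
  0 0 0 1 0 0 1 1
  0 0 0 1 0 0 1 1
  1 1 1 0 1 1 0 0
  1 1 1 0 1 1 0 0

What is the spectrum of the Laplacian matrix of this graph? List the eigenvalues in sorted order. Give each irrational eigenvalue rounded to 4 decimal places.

[0, 3, 3, 3, 3, 5, 5, 8]

Each diagonal entry of L is the vertex degree and each off-diagonal entry is -1 where an edge is present, 0 otherwise; in the order [a, b, c, d, e, f, g, h] the diagonal is [3, 3, 3, 5, 3, 3, 5, 5]. Since every row of L sums to 0, the all-ones vector is in the kernel and 0 is an eigenvalue.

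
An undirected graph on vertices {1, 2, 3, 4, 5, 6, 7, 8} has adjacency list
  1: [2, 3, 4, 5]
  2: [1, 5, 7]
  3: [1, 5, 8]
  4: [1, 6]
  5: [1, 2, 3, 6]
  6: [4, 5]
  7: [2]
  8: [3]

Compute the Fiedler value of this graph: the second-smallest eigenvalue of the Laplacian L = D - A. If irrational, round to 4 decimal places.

0.5858

Each diagonal entry of L is the vertex degree and each off-diagonal entry is -1 where an edge is present, 0 otherwise; in the order [1, 2, 3, 4, 5, 6, 7, 8] the diagonal is [4, 3, 3, 2, 4, 2, 1, 1]. Computing the eigenvalues of L and sorting gives [0, 0.5858, 0.7639, 2, 2.5858, 3.4142, 5.2361, 5.4142]. The Fiedler value lambda_2 = 0.5858 is strictly positive, so the graph is connected. The largest eigenvalue, 5.4142, is at most the vertex count 8. There is one zero in the spectrum, matching the 1 component.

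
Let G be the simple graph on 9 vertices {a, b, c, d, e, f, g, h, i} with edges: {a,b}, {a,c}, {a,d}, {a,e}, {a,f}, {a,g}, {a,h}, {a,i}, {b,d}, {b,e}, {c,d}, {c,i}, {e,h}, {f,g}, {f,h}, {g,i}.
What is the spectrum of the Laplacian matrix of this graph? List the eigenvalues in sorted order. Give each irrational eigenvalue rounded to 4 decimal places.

Reading degrees in the order [a, b, c, d, e, f, g, h, i] gives [8, 3, 3, 3, 3, 3, 3, 3, 3]; set D = diag(8, 3, 3, 3, 3, 3, 3, 3, 3) and form L = D - A. Diagonalising L (or applying a numerical eigensolver to the 9x9 matrix) gives the spectrum above. The eigenvalues sum to 32, which equals trace(L) = 2|E|. There is one zero in the spectrum, matching the 1 component.

[0, 1.5858, 1.5858, 3, 3, 4.4142, 4.4142, 5, 9]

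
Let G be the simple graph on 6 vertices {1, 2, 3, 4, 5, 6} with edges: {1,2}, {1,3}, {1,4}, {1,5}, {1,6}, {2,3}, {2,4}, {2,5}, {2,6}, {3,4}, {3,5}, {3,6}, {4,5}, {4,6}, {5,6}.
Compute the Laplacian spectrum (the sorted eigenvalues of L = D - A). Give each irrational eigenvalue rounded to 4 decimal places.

Reading degrees in the order [1, 2, 3, 4, 5, 6] gives [5, 5, 5, 5, 5, 5]; set D = diag(5, 5, 5, 5, 5, 5) and form L = D - A. L is symmetric positive semidefinite, so every eigenvalue is real and nonnegative. The single zero eigenvalue shows the graph is connected.

[0, 6, 6, 6, 6, 6]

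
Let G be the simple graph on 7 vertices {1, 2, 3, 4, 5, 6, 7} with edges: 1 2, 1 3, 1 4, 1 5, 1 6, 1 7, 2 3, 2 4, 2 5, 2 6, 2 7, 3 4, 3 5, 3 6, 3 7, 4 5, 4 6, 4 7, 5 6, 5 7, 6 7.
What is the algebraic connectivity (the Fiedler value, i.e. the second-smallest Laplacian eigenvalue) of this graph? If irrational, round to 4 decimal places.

7

Each diagonal entry of L is the vertex degree and each off-diagonal entry is -1 where an edge is present, 0 otherwise; in the order [1, 2, 3, 4, 5, 6, 7] the diagonal is [6, 6, 6, 6, 6, 6, 6]. The smallest Laplacian eigenvalue is always 0. The next one, lambda_2 = 7, measures how hard the graph is to disconnect: larger values mean better connectivity. The largest eigenvalue, 7, is at most the vertex count 7.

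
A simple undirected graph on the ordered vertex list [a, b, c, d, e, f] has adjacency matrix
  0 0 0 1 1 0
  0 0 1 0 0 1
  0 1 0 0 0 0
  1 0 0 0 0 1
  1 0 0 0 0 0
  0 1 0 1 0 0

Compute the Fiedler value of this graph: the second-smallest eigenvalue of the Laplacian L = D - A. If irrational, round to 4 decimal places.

Each diagonal entry of L is the vertex degree and each off-diagonal entry is -1 where an edge is present, 0 otherwise; in the order [a, b, c, d, e, f] the diagonal is [2, 2, 1, 2, 1, 2]. Computing the eigenvalues of L and sorting gives [0, 0.2679, 1, 2, 3, 3.7321]. The Fiedler value lambda_2 = 0.2679 is strictly positive, so the graph is connected. The eigenvalues sum to 10, which equals trace(L) = 2|E|.

0.2679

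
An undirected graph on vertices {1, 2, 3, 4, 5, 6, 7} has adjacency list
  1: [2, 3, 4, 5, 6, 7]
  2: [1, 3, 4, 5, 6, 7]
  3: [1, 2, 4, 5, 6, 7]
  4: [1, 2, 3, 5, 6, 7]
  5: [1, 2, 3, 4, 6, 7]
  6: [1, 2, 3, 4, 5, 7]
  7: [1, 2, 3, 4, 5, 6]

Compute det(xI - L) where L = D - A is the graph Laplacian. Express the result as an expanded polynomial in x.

x^7 - 42x^6 + 735x^5 - 6860x^4 + 36015x^3 - 100842x^2 + 117649x

Reading degrees in the order [1, 2, 3, 4, 5, 6, 7] gives [6, 6, 6, 6, 6, 6, 6]; set D = diag(6, 6, 6, 6, 6, 6, 6) and form L = D - A. L has integer entries, so p(x) = det(xI - L) has integer coefficients. Expanding the determinant yields x^7 - 42x^6 + 735x^5 - 6860x^4 + 36015x^3 - 100842x^2 + 117649x. The constant term is 0 because L is singular (the all-ones vector lies in its kernel). By the matrix-tree theorem the graph has (1/7) * product of the nonzero eigenvalues = 16807 spanning trees. There is one zero in the spectrum, matching the 1 component.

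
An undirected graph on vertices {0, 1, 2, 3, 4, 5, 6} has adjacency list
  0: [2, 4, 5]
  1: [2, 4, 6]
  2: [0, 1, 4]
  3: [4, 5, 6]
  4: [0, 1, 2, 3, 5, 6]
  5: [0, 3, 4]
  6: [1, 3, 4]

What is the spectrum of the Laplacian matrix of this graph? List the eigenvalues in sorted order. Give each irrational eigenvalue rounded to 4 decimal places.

[0, 2, 2, 4, 4, 5, 7]

With the vertex order [0, 1, 2, 3, 4, 5, 6], the degrees are [3, 3, 3, 3, 6, 3, 3], giving D = diag(3, 3, 3, 3, 6, 3, 3) and L = D - A. L is symmetric positive semidefinite, so every eigenvalue is real and nonnegative. There is one zero in the spectrum, matching the 1 component. The largest eigenvalue, 7, is at most the vertex count 7.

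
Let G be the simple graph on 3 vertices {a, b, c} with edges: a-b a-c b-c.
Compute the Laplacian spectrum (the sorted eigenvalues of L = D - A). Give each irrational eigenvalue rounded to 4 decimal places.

[0, 3, 3]

Each diagonal entry of L is the vertex degree and each off-diagonal entry is -1 where an edge is present, 0 otherwise; in the order [a, b, c] the diagonal is [2, 2, 2]. Since every row of L sums to 0, the all-ones vector is in the kernel and 0 is an eigenvalue. The eigenvalues sum to 6, which equals trace(L) = 2|E|. There is one zero in the spectrum, matching the 1 component.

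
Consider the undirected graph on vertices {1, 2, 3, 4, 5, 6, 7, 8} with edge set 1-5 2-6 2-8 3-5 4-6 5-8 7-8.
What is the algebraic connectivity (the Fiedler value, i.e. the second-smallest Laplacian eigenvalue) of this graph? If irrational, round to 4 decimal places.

With the vertex order [1, 2, 3, 4, 5, 6, 7, 8], the degrees are [1, 2, 1, 1, 3, 2, 1, 3], giving D = diag(1, 2, 1, 1, 3, 2, 1, 3) and L = D - A. The smallest Laplacian eigenvalue is always 0. The next one, lambda_2 = 0.2243, measures how hard the graph is to disconnect: larger values mean better connectivity.

0.2243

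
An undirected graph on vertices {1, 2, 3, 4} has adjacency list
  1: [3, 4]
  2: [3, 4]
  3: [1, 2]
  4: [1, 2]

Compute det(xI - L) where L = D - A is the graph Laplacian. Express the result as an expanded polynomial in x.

x^4 - 8x^3 + 20x^2 - 16x

Each diagonal entry of L is the vertex degree and each off-diagonal entry is -1 where an edge is present, 0 otherwise; in the order [1, 2, 3, 4] the diagonal is [2, 2, 2, 2]. The eigenvalues of L are [0, 2, 2, 4]; the characteristic polynomial is the product of (x - lambda_i), which multiplies out to x^4 - 8x^3 + 20x^2 - 16x. The coefficient of x^3 equals -trace(L) = -8, matching the sum of degrees. By the matrix-tree theorem the graph has (1/4) * product of the nonzero eigenvalues = 4 spanning trees. The largest eigenvalue, 4, is at most the vertex count 4.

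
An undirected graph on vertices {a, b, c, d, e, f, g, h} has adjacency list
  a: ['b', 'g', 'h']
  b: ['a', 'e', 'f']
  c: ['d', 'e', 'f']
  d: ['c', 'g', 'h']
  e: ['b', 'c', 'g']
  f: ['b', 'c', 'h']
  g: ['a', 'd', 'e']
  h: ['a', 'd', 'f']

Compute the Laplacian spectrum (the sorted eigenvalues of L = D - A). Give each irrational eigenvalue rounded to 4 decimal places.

[0, 2, 2, 2, 4, 4, 4, 6]

With the vertex order [a, b, c, d, e, f, g, h], the degrees are [3, 3, 3, 3, 3, 3, 3, 3], giving D = diag(3, 3, 3, 3, 3, 3, 3, 3) and L = D - A. Since every row of L sums to 0, the all-ones vector is in the kernel and 0 is an eigenvalue. The single zero eigenvalue shows the graph is connected. There is one zero in the spectrum, matching the 1 component. By the matrix-tree theorem the graph has (1/8) * product of the nonzero eigenvalues = 384 spanning trees.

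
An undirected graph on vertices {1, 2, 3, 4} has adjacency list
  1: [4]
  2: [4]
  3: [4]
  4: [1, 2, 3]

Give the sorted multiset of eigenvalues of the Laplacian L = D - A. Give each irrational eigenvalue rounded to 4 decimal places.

[0, 1, 1, 4]

With the vertex order [1, 2, 3, 4], the degrees are [1, 1, 1, 3], giving D = diag(1, 1, 1, 3) and L = D - A. Since every row of L sums to 0, the all-ones vector is in the kernel and 0 is an eigenvalue. By the matrix-tree theorem the graph has (1/4) * product of the nonzero eigenvalues = 1 spanning tree.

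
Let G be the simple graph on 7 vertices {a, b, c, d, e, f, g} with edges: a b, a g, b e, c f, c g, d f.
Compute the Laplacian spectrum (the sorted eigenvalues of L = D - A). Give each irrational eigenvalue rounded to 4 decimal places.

[0, 0.1981, 0.7530, 1.5550, 2.4450, 3.2470, 3.8019]

With the vertex order [a, b, c, d, e, f, g], the degrees are [2, 2, 2, 1, 1, 2, 2], giving D = diag(2, 2, 2, 1, 1, 2, 2) and L = D - A. Since every row of L sums to 0, the all-ones vector is in the kernel and 0 is an eigenvalue.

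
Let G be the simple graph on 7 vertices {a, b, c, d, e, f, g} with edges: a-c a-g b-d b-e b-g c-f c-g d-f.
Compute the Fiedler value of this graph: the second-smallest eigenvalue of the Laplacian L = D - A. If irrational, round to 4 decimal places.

0.6490

With the vertex order [a, b, c, d, e, f, g], the degrees are [2, 3, 3, 2, 1, 2, 3], giving D = diag(2, 3, 3, 2, 1, 2, 3) and L = D - A. Computing the eigenvalues of L and sorting gives [0, 0.6490, 1.0910, 2.2416, 3.1462, 4.2048, 4.6675]. The Fiedler value lambda_2 = 0.6490 is strictly positive, so the graph is connected. The eigenvalues sum to 16, which equals trace(L) = 2|E|. There is one zero in the spectrum, matching the 1 component.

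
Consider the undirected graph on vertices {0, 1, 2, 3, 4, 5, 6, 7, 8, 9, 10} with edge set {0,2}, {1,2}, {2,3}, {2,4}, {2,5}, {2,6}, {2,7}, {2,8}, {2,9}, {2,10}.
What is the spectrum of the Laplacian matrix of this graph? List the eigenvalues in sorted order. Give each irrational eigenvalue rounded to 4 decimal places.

Reading degrees in the order [0, 1, 2, 3, 4, 5, 6, 7, 8, 9, 10] gives [1, 1, 10, 1, 1, 1, 1, 1, 1, 1, 1]; set D = diag(1, 1, 10, 1, 1, 1, 1, 1, 1, 1, 1) and form L = D - A. The multiplicity of 0 as a Laplacian eigenvalue equals the number of connected components. The single zero eigenvalue shows the graph is connected. There is one zero in the spectrum, matching the 1 component.

[0, 1, 1, 1, 1, 1, 1, 1, 1, 1, 11]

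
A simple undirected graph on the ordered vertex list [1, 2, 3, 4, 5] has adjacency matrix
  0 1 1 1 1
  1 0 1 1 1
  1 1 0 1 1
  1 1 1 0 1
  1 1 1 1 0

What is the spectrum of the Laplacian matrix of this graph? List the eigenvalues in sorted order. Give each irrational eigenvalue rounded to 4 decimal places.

Each diagonal entry of L is the vertex degree and each off-diagonal entry is -1 where an edge is present, 0 otherwise; in the order [1, 2, 3, 4, 5] the diagonal is [4, 4, 4, 4, 4]. Since every row of L sums to 0, the all-ones vector is in the kernel and 0 is an eigenvalue. The single zero eigenvalue shows the graph is connected. There is one zero in the spectrum, matching the 1 component.

[0, 5, 5, 5, 5]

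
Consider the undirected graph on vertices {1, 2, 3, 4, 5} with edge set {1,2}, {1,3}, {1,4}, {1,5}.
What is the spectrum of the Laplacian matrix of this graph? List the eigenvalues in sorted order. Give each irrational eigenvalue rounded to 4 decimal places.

Reading degrees in the order [1, 2, 3, 4, 5] gives [4, 1, 1, 1, 1]; set D = diag(4, 1, 1, 1, 1) and form L = D - A. L is symmetric positive semidefinite, so every eigenvalue is real and nonnegative. The single zero eigenvalue shows the graph is connected. The largest eigenvalue, 5, is at most the vertex count 5.

[0, 1, 1, 1, 5]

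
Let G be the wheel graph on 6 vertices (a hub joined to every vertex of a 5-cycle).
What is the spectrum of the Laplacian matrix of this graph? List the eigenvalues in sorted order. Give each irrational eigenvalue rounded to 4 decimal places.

The graph has 6 vertices and degree multiset [5, 3, 3, 3, 3, 3]; D is the diagonal matrix of degrees and L = D - A. Diagonalising L (or applying a numerical eigensolver to the 6x6 matrix) gives the spectrum above. The single zero eigenvalue shows the graph is connected.

[0, 2.3820, 2.3820, 4.6180, 4.6180, 6]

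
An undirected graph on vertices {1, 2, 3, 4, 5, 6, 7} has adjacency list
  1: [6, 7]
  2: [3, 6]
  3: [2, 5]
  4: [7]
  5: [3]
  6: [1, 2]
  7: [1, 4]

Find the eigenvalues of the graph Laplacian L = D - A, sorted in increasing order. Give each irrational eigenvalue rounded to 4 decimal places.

Each diagonal entry of L is the vertex degree and each off-diagonal entry is -1 where an edge is present, 0 otherwise; in the order [1, 2, 3, 4, 5, 6, 7] the diagonal is [2, 2, 2, 1, 1, 2, 2]. Since every row of L sums to 0, the all-ones vector is in the kernel and 0 is an eigenvalue. The single zero eigenvalue shows the graph is connected.

[0, 0.1981, 0.7530, 1.5550, 2.4450, 3.2470, 3.8019]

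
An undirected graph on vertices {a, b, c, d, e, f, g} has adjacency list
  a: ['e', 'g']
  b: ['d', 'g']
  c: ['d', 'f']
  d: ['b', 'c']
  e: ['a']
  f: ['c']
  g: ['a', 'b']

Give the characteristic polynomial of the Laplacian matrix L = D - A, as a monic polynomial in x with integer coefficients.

Reading degrees in the order [a, b, c, d, e, f, g] gives [2, 2, 2, 2, 1, 1, 2]; set D = diag(2, 2, 2, 2, 1, 1, 2) and form L = D - A. L has integer entries, so p(x) = det(xI - L) has integer coefficients. Expanding the determinant yields x^7 - 12x^6 + 55x^5 - 120x^4 + 126x^3 - 56x^2 + 7x. The coefficient of x^6 equals -trace(L) = -12, matching the sum of degrees. The largest eigenvalue, 3.8019, is at most the vertex count 7.

x^7 - 12x^6 + 55x^5 - 120x^4 + 126x^3 - 56x^2 + 7x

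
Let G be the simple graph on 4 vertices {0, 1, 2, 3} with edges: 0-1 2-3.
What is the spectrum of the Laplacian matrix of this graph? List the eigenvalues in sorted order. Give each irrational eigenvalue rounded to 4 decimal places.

Reading degrees in the order [0, 1, 2, 3] gives [1, 1, 1, 1]; set D = diag(1, 1, 1, 1) and form L = D - A. The multiplicity of 0 as a Laplacian eigenvalue equals the number of connected components. The 2 zero eigenvalues correspond to the 2 connected components. There are 2 zeros in the spectrum, matching the 2 components.

[0, 0, 2, 2]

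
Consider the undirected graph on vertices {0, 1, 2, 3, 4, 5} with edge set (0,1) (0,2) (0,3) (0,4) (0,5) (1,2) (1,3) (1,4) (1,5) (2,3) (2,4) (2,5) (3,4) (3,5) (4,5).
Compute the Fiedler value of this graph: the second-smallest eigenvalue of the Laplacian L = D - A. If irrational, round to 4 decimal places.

Reading degrees in the order [0, 1, 2, 3, 4, 5] gives [5, 5, 5, 5, 5, 5]; set D = diag(5, 5, 5, 5, 5, 5) and form L = D - A. Computing the eigenvalues of L and sorting gives [0, 6, 6, 6, 6, 6]. The Fiedler value lambda_2 = 6 is strictly positive, so the graph is connected. By the matrix-tree theorem the graph has (1/6) * product of the nonzero eigenvalues = 1296 spanning trees. The eigenvalues sum to 30, which equals trace(L) = 2|E|.

6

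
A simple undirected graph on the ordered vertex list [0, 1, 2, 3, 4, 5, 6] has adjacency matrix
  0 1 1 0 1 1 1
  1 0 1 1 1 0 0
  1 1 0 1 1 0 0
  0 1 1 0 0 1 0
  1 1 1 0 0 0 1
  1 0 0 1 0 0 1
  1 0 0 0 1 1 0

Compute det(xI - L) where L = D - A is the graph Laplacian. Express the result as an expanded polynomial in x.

Reading degrees in the order [0, 1, 2, 3, 4, 5, 6] gives [5, 4, 4, 3, 4, 3, 3]; set D = diag(5, 4, 4, 3, 4, 3, 3) and form L = D - A. L has integer entries, so p(x) = det(xI - L) has integer coefficients. Expanding the determinant yields x^7 - 26x^6 + 275x^5 - 1510x^4 + 4524x^3 - 6988x^2 + 4340x. The coefficient of x^6 equals -trace(L) = -26, matching the sum of degrees. The largest eigenvalue, 6.3429, is at most the vertex count 7.

x^7 - 26x^6 + 275x^5 - 1510x^4 + 4524x^3 - 6988x^2 + 4340x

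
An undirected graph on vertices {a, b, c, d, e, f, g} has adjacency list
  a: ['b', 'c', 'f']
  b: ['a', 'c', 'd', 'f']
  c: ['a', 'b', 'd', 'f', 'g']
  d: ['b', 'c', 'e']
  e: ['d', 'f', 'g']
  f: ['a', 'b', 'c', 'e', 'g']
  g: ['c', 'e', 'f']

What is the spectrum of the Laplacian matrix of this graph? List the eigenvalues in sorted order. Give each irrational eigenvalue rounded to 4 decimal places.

[0, 2.1056, 2.6815, 3.9069, 4.9006, 5.9294, 6.4760]

With the vertex order [a, b, c, d, e, f, g], the degrees are [3, 4, 5, 3, 3, 5, 3], giving D = diag(3, 4, 5, 3, 3, 5, 3) and L = D - A. Diagonalising L (or applying a numerical eigensolver to the 7x7 matrix) gives the spectrum above.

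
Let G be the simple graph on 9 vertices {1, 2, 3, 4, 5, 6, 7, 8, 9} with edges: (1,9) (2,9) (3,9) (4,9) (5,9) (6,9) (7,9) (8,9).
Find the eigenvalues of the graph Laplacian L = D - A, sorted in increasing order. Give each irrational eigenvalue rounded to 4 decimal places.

[0, 1, 1, 1, 1, 1, 1, 1, 9]

With the vertex order [1, 2, 3, 4, 5, 6, 7, 8, 9], the degrees are [1, 1, 1, 1, 1, 1, 1, 1, 8], giving D = diag(1, 1, 1, 1, 1, 1, 1, 1, 8) and L = D - A. The multiplicity of 0 as a Laplacian eigenvalue equals the number of connected components.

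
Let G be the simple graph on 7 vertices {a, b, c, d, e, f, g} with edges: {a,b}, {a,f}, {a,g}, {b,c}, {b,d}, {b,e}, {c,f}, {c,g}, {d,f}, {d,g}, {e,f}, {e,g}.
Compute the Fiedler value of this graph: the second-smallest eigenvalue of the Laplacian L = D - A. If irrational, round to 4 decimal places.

Each diagonal entry of L is the vertex degree and each off-diagonal entry is -1 where an edge is present, 0 otherwise; in the order [a, b, c, d, e, f, g] the diagonal is [3, 4, 3, 3, 3, 4, 4]. Computing the eigenvalues of L and sorting gives [0, 3, 3, 3, 4, 4, 7]. The Fiedler value lambda_2 = 3 is strictly positive, so the graph is connected. The eigenvalues sum to 24, which equals trace(L) = 2|E|.

3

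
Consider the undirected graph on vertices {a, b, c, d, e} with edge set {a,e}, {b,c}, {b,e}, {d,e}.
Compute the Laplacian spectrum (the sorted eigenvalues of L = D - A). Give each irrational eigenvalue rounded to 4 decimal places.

Each diagonal entry of L is the vertex degree and each off-diagonal entry is -1 where an edge is present, 0 otherwise; in the order [a, b, c, d, e] the diagonal is [1, 2, 1, 1, 3]. Diagonalising L (or applying a numerical eigensolver to the 5x5 matrix) gives the spectrum above. The single zero eigenvalue shows the graph is connected. The largest eigenvalue, 4.1701, is at most the vertex count 5.

[0, 0.5188, 1, 2.3111, 4.1701]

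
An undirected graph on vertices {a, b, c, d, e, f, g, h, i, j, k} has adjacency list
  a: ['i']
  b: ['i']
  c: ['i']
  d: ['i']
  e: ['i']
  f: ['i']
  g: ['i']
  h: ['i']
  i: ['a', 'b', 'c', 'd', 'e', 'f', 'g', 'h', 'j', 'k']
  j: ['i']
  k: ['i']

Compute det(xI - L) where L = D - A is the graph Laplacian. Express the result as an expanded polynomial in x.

With the vertex order [a, b, c, d, e, f, g, h, i, j, k], the degrees are [1, 1, 1, 1, 1, 1, 1, 1, 10, 1, 1], giving D = diag(1, 1, 1, 1, 1, 1, 1, 1, 10, 1, 1) and L = D - A. Computing det(xI - L) by cofactor expansion (or equivalently via sum-over-permutations) gives x^11 - 20x^10 + 135x^9 - 480x^8 + 1050x^7 - 1512x^6 + 1470x^5 - 960x^4 + 405x^3 - 100x^2 + 11x. Since p(0) = det(-L) = 0, x divides p(x). By the matrix-tree theorem the graph has (1/11) * product of the nonzero eigenvalues = 1 spanning tree.

x^11 - 20x^10 + 135x^9 - 480x^8 + 1050x^7 - 1512x^6 + 1470x^5 - 960x^4 + 405x^3 - 100x^2 + 11x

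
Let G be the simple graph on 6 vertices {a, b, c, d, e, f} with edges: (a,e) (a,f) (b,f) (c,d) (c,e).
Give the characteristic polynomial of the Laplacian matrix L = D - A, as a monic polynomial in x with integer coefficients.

x^6 - 10x^5 + 36x^4 - 56x^3 + 35x^2 - 6x

Each diagonal entry of L is the vertex degree and each off-diagonal entry is -1 where an edge is present, 0 otherwise; in the order [a, b, c, d, e, f] the diagonal is [2, 1, 2, 1, 2, 2]. L has integer entries, so p(x) = det(xI - L) has integer coefficients. Expanding the determinant yields x^6 - 10x^5 + 36x^4 - 56x^3 + 35x^2 - 6x. The coefficient of x^5 equals -trace(L) = -10, matching the sum of degrees. By the matrix-tree theorem the graph has (1/6) * product of the nonzero eigenvalues = 1 spanning tree.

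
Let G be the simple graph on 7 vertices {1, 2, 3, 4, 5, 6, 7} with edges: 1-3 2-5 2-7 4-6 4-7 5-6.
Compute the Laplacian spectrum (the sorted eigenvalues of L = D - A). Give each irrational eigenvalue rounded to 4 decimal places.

[0, 0, 1.3820, 1.3820, 2, 3.6180, 3.6180]

Each diagonal entry of L is the vertex degree and each off-diagonal entry is -1 where an edge is present, 0 otherwise; in the order [1, 2, 3, 4, 5, 6, 7] the diagonal is [1, 2, 1, 2, 2, 2, 2]. The multiplicity of 0 as a Laplacian eigenvalue equals the number of connected components. The 2 zero eigenvalues correspond to the 2 connected components. The largest eigenvalue, 3.6180, is at most the vertex count 7.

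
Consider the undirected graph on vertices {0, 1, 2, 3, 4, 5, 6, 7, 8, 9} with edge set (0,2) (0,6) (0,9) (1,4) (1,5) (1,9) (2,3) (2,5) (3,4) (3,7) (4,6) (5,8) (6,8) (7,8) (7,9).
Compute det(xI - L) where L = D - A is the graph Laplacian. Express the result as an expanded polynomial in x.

Each diagonal entry of L is the vertex degree and each off-diagonal entry is -1 where an edge is present, 0 otherwise; in the order [0, 1, 2, 3, 4, 5, 6, 7, 8, 9] the diagonal is [3, 3, 3, 3, 3, 3, 3, 3, 3, 3]. Computing det(xI - L) by cofactor expansion (or equivalently via sum-over-permutations) gives x^10 - 30x^9 + 390x^8 - 2880x^7 + 13305x^6 - 39882x^5 + 77640x^4 - 94800x^3 + 66000x^2 - 20000x. The constant term is 0 because L is singular (the all-ones vector lies in its kernel). There is one zero in the spectrum, matching the 1 component.

x^10 - 30x^9 + 390x^8 - 2880x^7 + 13305x^6 - 39882x^5 + 77640x^4 - 94800x^3 + 66000x^2 - 20000x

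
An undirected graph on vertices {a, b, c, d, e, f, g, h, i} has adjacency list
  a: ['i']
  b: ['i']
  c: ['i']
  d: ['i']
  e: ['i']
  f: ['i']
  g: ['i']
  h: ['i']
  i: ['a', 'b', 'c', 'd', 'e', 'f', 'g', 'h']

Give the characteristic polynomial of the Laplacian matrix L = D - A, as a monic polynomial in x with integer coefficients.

With the vertex order [a, b, c, d, e, f, g, h, i], the degrees are [1, 1, 1, 1, 1, 1, 1, 1, 8], giving D = diag(1, 1, 1, 1, 1, 1, 1, 1, 8) and L = D - A. Computing det(xI - L) by cofactor expansion (or equivalently via sum-over-permutations) gives x^9 - 16x^8 + 84x^7 - 224x^6 + 350x^5 - 336x^4 + 196x^3 - 64x^2 + 9x. The coefficient of x^8 equals -trace(L) = -16, matching the sum of degrees. The eigenvalues sum to 16, which equals trace(L) = 2|E|.

x^9 - 16x^8 + 84x^7 - 224x^6 + 350x^5 - 336x^4 + 196x^3 - 64x^2 + 9x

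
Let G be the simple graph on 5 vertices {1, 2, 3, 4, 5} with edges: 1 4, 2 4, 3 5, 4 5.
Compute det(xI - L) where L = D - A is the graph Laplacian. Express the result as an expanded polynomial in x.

With the vertex order [1, 2, 3, 4, 5], the degrees are [1, 1, 1, 3, 2], giving D = diag(1, 1, 1, 3, 2) and L = D - A. L has integer entries, so p(x) = det(xI - L) has integer coefficients. Expanding the determinant yields x^5 - 8x^4 + 20x^3 - 18x^2 + 5x. The coefficient of x^4 equals -trace(L) = -8, matching the sum of degrees. The eigenvalues sum to 8, which equals trace(L) = 2|E|. The largest eigenvalue, 4.1701, is at most the vertex count 5.

x^5 - 8x^4 + 20x^3 - 18x^2 + 5x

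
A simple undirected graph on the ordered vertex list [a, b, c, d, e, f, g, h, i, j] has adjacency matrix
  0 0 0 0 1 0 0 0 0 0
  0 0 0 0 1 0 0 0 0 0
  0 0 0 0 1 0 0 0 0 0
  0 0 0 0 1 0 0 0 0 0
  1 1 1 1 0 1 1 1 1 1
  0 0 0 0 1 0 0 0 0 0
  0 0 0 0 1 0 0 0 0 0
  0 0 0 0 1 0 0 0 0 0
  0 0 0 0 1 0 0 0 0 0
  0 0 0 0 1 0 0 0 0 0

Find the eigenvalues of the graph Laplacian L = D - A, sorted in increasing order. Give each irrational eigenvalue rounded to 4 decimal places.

Each diagonal entry of L is the vertex degree and each off-diagonal entry is -1 where an edge is present, 0 otherwise; in the order [a, b, c, d, e, f, g, h, i, j] the diagonal is [1, 1, 1, 1, 9, 1, 1, 1, 1, 1]. Diagonalising L (or applying a numerical eigensolver to the 10x10 matrix) gives the spectrum above. The single zero eigenvalue shows the graph is connected. There is one zero in the spectrum, matching the 1 component. The eigenvalues sum to 18, which equals trace(L) = 2|E|.

[0, 1, 1, 1, 1, 1, 1, 1, 1, 10]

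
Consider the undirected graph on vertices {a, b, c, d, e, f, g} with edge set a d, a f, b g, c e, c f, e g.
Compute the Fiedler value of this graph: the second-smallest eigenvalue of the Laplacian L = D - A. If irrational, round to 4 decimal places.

Each diagonal entry of L is the vertex degree and each off-diagonal entry is -1 where an edge is present, 0 otherwise; in the order [a, b, c, d, e, f, g] the diagonal is [2, 1, 2, 1, 2, 2, 2]. Computing the eigenvalues of L and sorting gives [0, 0.1981, 0.7530, 1.5550, 2.4450, 3.2470, 3.8019]. The Fiedler value lambda_2 = 0.1981 is strictly positive, so the graph is connected. There is one zero in the spectrum, matching the 1 component.

0.1981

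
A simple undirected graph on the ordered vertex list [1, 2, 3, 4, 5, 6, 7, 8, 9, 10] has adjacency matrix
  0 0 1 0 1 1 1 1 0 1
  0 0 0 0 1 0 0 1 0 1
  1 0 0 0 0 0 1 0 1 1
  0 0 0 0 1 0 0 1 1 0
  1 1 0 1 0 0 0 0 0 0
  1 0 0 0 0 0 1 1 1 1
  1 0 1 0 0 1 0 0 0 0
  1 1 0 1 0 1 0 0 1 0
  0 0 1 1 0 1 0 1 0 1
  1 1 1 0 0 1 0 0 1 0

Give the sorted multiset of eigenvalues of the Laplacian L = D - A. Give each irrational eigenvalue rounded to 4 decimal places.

[0, 1.6661, 2.6589, 3.0592, 3.9076, 4.4382, 5.4999, 5.9673, 6.9488, 7.8540]

Each diagonal entry of L is the vertex degree and each off-diagonal entry is -1 where an edge is present, 0 otherwise; in the order [1, 2, 3, 4, 5, 6, 7, 8, 9, 10] the diagonal is [6, 3, 4, 3, 3, 5, 3, 5, 5, 5]. Since every row of L sums to 0, the all-ones vector is in the kernel and 0 is an eigenvalue. There is one zero in the spectrum, matching the 1 component. By the matrix-tree theorem the graph has (1/10) * product of the nonzero eigenvalues = 42098 spanning trees.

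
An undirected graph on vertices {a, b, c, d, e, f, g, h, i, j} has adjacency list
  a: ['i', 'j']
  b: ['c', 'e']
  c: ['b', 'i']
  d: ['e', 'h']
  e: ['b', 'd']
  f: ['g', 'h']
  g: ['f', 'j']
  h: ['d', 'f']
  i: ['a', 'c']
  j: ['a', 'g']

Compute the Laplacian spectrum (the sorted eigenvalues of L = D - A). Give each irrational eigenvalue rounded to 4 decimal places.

With the vertex order [a, b, c, d, e, f, g, h, i, j], the degrees are [2, 2, 2, 2, 2, 2, 2, 2, 2, 2], giving D = diag(2, 2, 2, 2, 2, 2, 2, 2, 2, 2) and L = D - A. Since every row of L sums to 0, the all-ones vector is in the kernel and 0 is an eigenvalue. The largest eigenvalue, 4, is at most the vertex count 10.

[0, 0.3820, 0.3820, 1.3820, 1.3820, 2.6180, 2.6180, 3.6180, 3.6180, 4]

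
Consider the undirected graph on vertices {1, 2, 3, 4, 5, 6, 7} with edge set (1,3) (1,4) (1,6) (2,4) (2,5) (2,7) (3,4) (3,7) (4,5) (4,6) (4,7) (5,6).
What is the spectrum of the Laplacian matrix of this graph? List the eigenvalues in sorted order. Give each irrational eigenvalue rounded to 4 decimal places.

[0, 2, 2, 4, 4, 5, 7]

Each diagonal entry of L is the vertex degree and each off-diagonal entry is -1 where an edge is present, 0 otherwise; in the order [1, 2, 3, 4, 5, 6, 7] the diagonal is [3, 3, 3, 6, 3, 3, 3]. L is symmetric positive semidefinite, so every eigenvalue is real and nonnegative. By the matrix-tree theorem the graph has (1/7) * product of the nonzero eigenvalues = 320 spanning trees. The eigenvalues sum to 24, which equals trace(L) = 2|E|.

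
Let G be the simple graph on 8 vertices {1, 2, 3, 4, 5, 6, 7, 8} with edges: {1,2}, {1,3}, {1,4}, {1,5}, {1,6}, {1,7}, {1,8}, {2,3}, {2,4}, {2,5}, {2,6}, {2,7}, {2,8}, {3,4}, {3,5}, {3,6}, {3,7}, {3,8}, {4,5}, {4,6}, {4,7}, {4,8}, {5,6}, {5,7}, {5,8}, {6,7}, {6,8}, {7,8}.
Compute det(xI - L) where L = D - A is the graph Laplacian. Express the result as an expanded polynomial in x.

Reading degrees in the order [1, 2, 3, 4, 5, 6, 7, 8] gives [7, 7, 7, 7, 7, 7, 7, 7]; set D = diag(7, 7, 7, 7, 7, 7, 7, 7) and form L = D - A. L has integer entries, so p(x) = det(xI - L) has integer coefficients. Expanding the determinant yields x^8 - 56x^7 + 1344x^6 - 17920x^5 + 143360x^4 - 688128x^3 + 1835008x^2 - 2097152x. The constant term is 0 because L is singular (the all-ones vector lies in its kernel).

x^8 - 56x^7 + 1344x^6 - 17920x^5 + 143360x^4 - 688128x^3 + 1835008x^2 - 2097152x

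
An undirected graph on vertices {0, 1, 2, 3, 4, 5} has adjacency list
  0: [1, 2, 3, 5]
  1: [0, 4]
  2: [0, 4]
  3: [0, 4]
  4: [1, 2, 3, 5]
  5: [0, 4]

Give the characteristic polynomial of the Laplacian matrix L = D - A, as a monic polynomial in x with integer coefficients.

x^6 - 16x^5 + 96x^4 - 272x^3 + 368x^2 - 192x

Each diagonal entry of L is the vertex degree and each off-diagonal entry is -1 where an edge is present, 0 otherwise; in the order [0, 1, 2, 3, 4, 5] the diagonal is [4, 2, 2, 2, 4, 2]. Computing det(xI - L) by cofactor expansion (or equivalently via sum-over-permutations) gives x^6 - 16x^5 + 96x^4 - 272x^3 + 368x^2 - 192x. The constant term is 0 because L is singular (the all-ones vector lies in its kernel).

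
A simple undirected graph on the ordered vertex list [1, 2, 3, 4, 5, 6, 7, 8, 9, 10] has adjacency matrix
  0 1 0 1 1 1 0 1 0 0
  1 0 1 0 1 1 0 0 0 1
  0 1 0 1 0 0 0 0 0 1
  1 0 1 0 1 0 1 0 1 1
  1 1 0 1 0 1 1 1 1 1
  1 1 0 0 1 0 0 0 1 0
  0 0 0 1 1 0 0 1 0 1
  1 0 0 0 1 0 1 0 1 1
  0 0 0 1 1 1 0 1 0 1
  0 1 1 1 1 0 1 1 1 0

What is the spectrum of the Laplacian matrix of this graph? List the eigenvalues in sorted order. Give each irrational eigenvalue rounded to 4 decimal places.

Reading degrees in the order [1, 2, 3, 4, 5, 6, 7, 8, 9, 10] gives [5, 5, 3, 6, 8, 4, 4, 5, 5, 7]; set D = diag(5, 5, 3, 6, 8, 4, 4, 5, 5, 7) and form L = D - A. The multiplicity of 0 as a Laplacian eigenvalue equals the number of connected components. The single zero eigenvalue shows the graph is connected. There is one zero in the spectrum, matching the 1 component.

[0, 2.6301, 3, 4.5950, 5, 5.5858, 5.9224, 7.7592, 8.4142, 9.0933]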